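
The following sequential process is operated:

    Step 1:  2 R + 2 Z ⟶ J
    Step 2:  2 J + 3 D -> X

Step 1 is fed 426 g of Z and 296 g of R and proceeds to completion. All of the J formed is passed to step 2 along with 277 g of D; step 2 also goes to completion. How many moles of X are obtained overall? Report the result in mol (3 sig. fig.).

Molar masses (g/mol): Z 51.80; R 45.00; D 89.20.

1.04 mol

Step 1:
n(Z) = 426.0 / 51.80 = 8.224 mol
n(R) = 296.0 / 45.00 = 6.578 mol
n/ν → Z: 4.112, R: 3.289; R is limiting.
n(J) produced = (1/2) × 6.578 = 3.289 mol
Step 2:
n(J) available = 3.289 mol
n(D) = 277.0 / 89.20 = 3.105 mol
n/ν → J: 1.645, D: 1.035; D is limiting.
n(X) = (1/3) × 3.105 = 1.035 mol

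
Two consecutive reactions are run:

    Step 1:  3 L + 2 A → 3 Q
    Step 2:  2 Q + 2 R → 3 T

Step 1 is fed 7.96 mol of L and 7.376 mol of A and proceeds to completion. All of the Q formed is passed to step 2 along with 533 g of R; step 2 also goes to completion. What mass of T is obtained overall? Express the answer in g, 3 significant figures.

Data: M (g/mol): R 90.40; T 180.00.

Step 1:
n(L) = 7.960 mol
n(A) = 7.376 mol
n/ν for L = 7.960/3 = 2.653
n/ν for A = 7.376/2 = 3.688
Smallest n/ν is L → limiting reagent.
n(Q) produced = (3/3) × 7.960 = 7.960 mol
Step 2:
n(Q) available = 7.960 mol
n(R) = 533.0 / 90.40 = 5.896 mol
n/ν for Q = 7.960/2 = 3.980
n/ν for R = 5.896/2 = 2.948
Smallest n/ν is R → limiting reagent.
n(T) = (3/2) × 5.896 = 8.844 mol
mass = 8.844 × 180.00 = 1592 g

1590 g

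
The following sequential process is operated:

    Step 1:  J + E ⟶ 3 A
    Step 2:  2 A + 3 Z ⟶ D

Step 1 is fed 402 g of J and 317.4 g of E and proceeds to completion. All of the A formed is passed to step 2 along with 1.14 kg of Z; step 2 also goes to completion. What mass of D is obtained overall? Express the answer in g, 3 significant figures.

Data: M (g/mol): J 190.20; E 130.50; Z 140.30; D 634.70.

Step 1:
n(J) = 402.0 / 190.20 = 2.114 mol
n(E) = 317.4 / 130.50 = 2.432 mol
n/ν for J = 2.114/1 = 2.114
n/ν for E = 2.432/1 = 2.432
Smallest n/ν is J → limiting reagent.
n(A) produced = (3/1) × 2.114 = 6.342 mol
Step 2:
n(A) available = 6.342 mol
n(Z) = 1.140×1000 / 140.30 = 8.125 mol
n/ν for A = 6.342/2 = 3.171
n/ν for Z = 8.125/3 = 2.708
Smallest n/ν is Z → limiting reagent.
n(D) = (1/3) × 8.125 = 2.708 mol
mass = 2.708 × 634.70 = 1719 g

1720 g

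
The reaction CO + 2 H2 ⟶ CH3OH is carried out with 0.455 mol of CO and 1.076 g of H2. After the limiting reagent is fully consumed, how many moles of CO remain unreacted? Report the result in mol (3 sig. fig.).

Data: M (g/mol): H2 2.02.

n(CO) = 0.4550 mol
n(H2) = 1.076 / 2.02 = 0.5327 mol
n/ν for CO = 0.4550/1 = 0.4550
n/ν for H2 = 0.5327/2 = 0.2664
Smallest n/ν is H2 → limiting reagent.
CO consumed = (1/2) × 0.5327 = 0.2664 mol
CO remaining = 0.4550 − 0.2664 = 0.1886 mol

0.189 mol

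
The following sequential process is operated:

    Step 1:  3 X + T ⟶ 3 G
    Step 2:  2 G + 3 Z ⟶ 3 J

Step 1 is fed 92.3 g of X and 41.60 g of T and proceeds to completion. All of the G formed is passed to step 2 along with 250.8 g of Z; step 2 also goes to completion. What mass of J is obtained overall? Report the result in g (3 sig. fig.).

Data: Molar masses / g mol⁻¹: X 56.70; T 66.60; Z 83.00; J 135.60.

Step 1:
n(X) = 92.30 / 56.70 = 1.628 mol
n(T) = 41.60 / 66.60 = 0.6246 mol
n/ν for X = 1.628/3 = 0.5427
n/ν for T = 0.6246/1 = 0.6246
Smallest n/ν is X → limiting reagent.
n(G) produced = (3/3) × 1.628 = 1.628 mol
Step 2:
n(G) available = 1.628 mol
n(Z) = 250.8 / 83.00 = 3.022 mol
n/ν for G = 1.628/2 = 0.8140
n/ν for Z = 3.022/3 = 1.007
Smallest n/ν is G → limiting reagent.
n(J) = (3/2) × 1.628 = 2.442 mol
mass = 2.442 × 135.60 = 331.1 g

331 g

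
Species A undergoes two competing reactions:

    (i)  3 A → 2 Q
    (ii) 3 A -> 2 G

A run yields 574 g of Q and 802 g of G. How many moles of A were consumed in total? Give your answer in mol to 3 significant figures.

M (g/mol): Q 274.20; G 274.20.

n(Q) = 574 / 274.20 = 2.093 mol
n(G) = 802 / 274.20 = 2.925 mol
n(A) via (i) = (3/2)×2.093 = 3.140 mol
n(A) via (ii) = (3/2)×2.925 = 4.388 mol
total n(A) = 3.140 + 4.388 = 7.528 mol

7.53 mol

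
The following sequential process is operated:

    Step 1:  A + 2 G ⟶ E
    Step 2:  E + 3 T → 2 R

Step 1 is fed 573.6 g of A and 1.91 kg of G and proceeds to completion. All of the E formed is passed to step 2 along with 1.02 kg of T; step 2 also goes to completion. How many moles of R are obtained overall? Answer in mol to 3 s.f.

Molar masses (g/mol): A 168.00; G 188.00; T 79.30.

Step 1:
n(A) = 573.6 / 168.00 = 3.414 mol
n(G) = 1.910×1000 / 188.00 = 10.16 mol
n/ν for A = 3.414/1 = 3.414
n/ν for G = 10.16/2 = 5.080
Smallest n/ν is A → limiting reagent.
n(E) produced = (1/1) × 3.414 = 3.414 mol
Step 2:
n(E) available = 3.414 mol
n(T) = 1.020×1000 / 79.30 = 12.86 mol
n/ν for E = 3.414/1 = 3.414
n/ν for T = 12.86/3 = 4.287
Smallest n/ν is E → limiting reagent.
n(R) = (2/1) × 3.414 = 6.828 mol

6.83 mol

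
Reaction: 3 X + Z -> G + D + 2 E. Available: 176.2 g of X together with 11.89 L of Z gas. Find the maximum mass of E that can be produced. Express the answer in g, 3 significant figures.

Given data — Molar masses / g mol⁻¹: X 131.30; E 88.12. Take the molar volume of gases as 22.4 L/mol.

78.8 g

n(X) = 176.2 / 131.30 = 1.342 mol
n(Z) = 11.89 / 22.4 = 0.5308 mol
n/ν for X = 1.342/3 = 0.4473
n/ν for Z = 0.5308/1 = 0.5308
Smallest n/ν is X → limiting reagent.
n(E) = (2/3) × 1.342 = 0.8947 mol
mass = 0.8947 × 88.12 = 78.84 g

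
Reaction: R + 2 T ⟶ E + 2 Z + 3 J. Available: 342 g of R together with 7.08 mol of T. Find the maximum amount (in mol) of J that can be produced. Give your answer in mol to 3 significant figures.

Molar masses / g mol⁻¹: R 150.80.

n(R) = 342.0 / 150.80 = 2.268 mol
n(T) = 7.080 mol
n/ν for R = 2.268/1 = 2.268
n/ν for T = 7.080/2 = 3.540
Smallest n/ν is R → limiting reagent.
n(J) = (3/1) × 2.268 = 6.804 mol

6.80 mol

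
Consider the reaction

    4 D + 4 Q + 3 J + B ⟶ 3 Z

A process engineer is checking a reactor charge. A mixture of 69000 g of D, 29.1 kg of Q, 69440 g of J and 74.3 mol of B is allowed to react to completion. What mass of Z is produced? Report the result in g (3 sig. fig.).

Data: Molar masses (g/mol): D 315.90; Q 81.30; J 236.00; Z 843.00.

n(D) = 69000 / 315.90 = 218.4 mol
n(Q) = 29.10×1000 / 81.30 = 357.9 mol
n(J) = 69440 / 236.00 = 294.2 mol
n(B) = 74.30 mol
n/ν for D = 218.4/4 = 54.60
n/ν for Q = 357.9/4 = 89.48
n/ν for J = 294.2/3 = 98.07
n/ν for B = 74.30/1 = 74.30
Smallest n/ν is D → limiting reagent.
n(Z) = (3/4) × 218.4 = 163.8 mol
mass = 163.8 × 843.00 = 138100 g

138000 g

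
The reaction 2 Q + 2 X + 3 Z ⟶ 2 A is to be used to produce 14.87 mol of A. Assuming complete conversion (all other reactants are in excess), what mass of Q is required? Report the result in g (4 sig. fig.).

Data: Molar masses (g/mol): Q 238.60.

n(A) = 14.87 mol
n(Q) = (2/2) × 14.87 = 14.87 mol
mass = 14.87 × 238.60 = 3548 g

3548 g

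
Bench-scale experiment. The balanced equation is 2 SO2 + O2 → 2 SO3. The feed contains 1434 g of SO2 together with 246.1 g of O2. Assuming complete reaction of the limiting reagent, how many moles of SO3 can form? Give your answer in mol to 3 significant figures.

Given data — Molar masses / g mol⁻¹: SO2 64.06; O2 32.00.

15.4 mol

n(SO2) = 1434 / 64.06 = 22.39 mol
n(O2) = 246.1 / 32.00 = 7.691 mol
n/ν → SO2: 11.20, O2: 7.691; O2 is limiting.
n(SO3) = (2/1) × 7.691 = 15.38 mol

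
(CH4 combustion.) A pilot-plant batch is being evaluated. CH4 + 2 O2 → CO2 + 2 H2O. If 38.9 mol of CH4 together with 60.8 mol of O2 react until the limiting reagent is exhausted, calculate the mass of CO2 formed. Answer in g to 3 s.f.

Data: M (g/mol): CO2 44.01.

1340 g

n(CH4) = 38.90 mol
n(O2) = 60.80 mol
n/ν for CH4 = 38.90/1 = 38.90
n/ν for O2 = 60.80/2 = 30.40
Smallest n/ν is O2 → limiting reagent.
n(CO2) = (1/2) × 60.80 = 30.40 mol
mass = 30.40 × 44.01 = 1338 g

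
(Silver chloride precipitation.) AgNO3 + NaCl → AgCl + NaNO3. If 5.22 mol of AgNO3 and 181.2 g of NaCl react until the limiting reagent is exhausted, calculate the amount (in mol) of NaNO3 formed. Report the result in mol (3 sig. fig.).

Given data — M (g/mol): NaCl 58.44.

3.10 mol

n(AgNO3) = 5.220 mol
n(NaCl) = 181.2 / 58.44 = 3.101 mol
n/ν for AgNO3 = 5.220/1 = 5.220
n/ν for NaCl = 3.101/1 = 3.101
Smallest n/ν is NaCl → limiting reagent.
n(NaNO3) = (1/1) × 3.101 = 3.101 mol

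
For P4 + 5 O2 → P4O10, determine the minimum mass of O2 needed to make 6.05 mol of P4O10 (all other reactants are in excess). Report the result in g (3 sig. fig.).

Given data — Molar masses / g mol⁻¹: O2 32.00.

968 g

n(P4O10) = 6.050 mol
n(O2) = (5/1) × 6.050 = 30.25 mol
mass = 30.25 × 32.00 = 968.0 g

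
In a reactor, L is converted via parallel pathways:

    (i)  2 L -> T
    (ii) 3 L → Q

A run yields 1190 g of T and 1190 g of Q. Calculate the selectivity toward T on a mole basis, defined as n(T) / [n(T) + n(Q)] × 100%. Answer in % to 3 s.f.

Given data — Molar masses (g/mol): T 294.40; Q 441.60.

60.0 %

n(T) = 1190 / 294.40 = 4.042 mol
n(Q) = 1190 / 441.60 = 2.695 mol
selectivity = 4.042/(4.042+2.695) × 100 = 60.00 %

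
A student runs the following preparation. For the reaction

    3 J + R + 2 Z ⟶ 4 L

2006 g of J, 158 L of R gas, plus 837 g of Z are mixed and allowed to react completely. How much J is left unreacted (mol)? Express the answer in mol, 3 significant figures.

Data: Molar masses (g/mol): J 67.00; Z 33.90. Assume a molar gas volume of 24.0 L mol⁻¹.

10.2 mol

n(J) = 2006 / 67.00 = 29.94 mol
n(R) = 158.0 / 24.0 = 6.583 mol
n(Z) = 837.0 / 33.90 = 24.69 mol
n/ν → J: 9.980, R: 6.583, Z: 12.35; R is limiting.
J consumed = (3/1) × 6.583 = 19.75 mol
J remaining = 29.94 − 19.75 = 10.19 mol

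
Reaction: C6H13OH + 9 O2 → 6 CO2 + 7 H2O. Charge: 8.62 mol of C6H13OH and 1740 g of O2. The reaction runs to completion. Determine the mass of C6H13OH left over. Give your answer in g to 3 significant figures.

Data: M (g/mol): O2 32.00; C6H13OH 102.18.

263 g

n(C6H13OH) = 8.620 mol
n(O2) = 1740 / 32.00 = 54.38 mol
n/ν → C6H13OH: 8.620, O2: 6.042; O2 is limiting.
C6H13OH consumed = (1/9) × 54.38 = 6.042 mol
C6H13OH remaining = 8.620 − 6.042 = 2.578 mol
mass = 2.578 × 102.18 = 263.4 g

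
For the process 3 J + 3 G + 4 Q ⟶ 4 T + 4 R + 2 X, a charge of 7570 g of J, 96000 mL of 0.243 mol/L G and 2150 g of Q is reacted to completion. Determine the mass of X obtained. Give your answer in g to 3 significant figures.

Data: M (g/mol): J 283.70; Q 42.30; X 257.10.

4000 g

n(J) = 7570 / 283.70 = 26.68 mol
n(G) = 0.243 × 96000/1000 = 23.33 mol
n(Q) = 2150 / 42.30 = 50.83 mol
n/ν for J = 26.68/3 = 8.893
n/ν for G = 23.33/3 = 7.777
n/ν for Q = 50.83/4 = 12.71
Smallest n/ν is G → limiting reagent.
n(X) = (2/3) × 23.33 = 15.55 mol
mass = 15.55 × 257.10 = 3998 g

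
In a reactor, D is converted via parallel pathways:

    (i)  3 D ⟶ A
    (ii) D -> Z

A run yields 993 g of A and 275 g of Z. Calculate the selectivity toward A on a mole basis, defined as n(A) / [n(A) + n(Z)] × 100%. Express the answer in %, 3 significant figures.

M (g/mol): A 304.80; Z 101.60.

n(A) = 993 / 304.80 = 3.258 mol
n(Z) = 275 / 101.60 = 2.707 mol
selectivity = 3.258/(3.258+2.707) × 100 = 54.62 %

54.6 %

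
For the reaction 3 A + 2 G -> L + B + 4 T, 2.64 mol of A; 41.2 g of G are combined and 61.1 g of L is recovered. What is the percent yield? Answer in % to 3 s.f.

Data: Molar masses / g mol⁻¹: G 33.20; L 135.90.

72.5 %

n(A) = 2.640 mol
n(G) = 41.20 / 33.20 = 1.241 mol
n/ν → A: 0.8800, G: 0.6205; G is limiting.
theoretical n(L) = (1/2) × 1.241 = 0.6205 mol → 84.33 g
% yield = 61.1 / 84.33 × 100 = 72.45 %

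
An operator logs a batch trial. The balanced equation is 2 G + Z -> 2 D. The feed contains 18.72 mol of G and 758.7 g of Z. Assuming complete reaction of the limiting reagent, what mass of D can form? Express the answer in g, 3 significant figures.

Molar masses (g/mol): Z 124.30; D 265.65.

n(G) = 18.72 mol
n(Z) = 758.7 / 124.30 = 6.104 mol
n/ν for G = 18.72/2 = 9.360
n/ν for Z = 6.104/1 = 6.104
Smallest n/ν is Z → limiting reagent.
n(D) = (2/1) × 6.104 = 12.21 mol
mass = 12.21 × 265.65 = 3244 g

3240 g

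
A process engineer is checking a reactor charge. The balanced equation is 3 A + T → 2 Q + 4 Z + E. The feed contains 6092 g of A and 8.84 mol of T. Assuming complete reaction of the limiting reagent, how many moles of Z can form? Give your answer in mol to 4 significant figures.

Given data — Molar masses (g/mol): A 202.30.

n(A) = 6092 / 202.30 = 30.11 mol
n(T) = 8.840 mol
n/ν for A = 30.11/3 = 10.04
n/ν for T = 8.840/1 = 8.840
Smallest n/ν is T → limiting reagent.
n(Z) = (4/1) × 8.840 = 35.36 mol

35.36 mol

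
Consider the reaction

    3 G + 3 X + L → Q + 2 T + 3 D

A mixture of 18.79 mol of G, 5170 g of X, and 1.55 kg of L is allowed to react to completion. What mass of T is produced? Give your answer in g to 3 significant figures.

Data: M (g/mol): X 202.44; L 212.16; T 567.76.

7110 g

n(G) = 18.79 mol
n(X) = 5170 / 202.44 = 25.54 mol
n(L) = 1.550×1000 / 212.16 = 7.306 mol
n/ν for G = 18.79/3 = 6.263
n/ν for X = 25.54/3 = 8.513
n/ν for L = 7.306/1 = 7.306
Smallest n/ν is G → limiting reagent.
n(T) = (2/3) × 18.79 = 12.53 mol
mass = 12.53 × 567.76 = 7114 g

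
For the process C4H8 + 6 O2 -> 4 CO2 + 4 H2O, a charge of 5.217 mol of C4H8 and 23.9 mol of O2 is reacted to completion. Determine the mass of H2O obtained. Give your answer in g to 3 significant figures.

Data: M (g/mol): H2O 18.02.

n(C4H8) = 5.217 mol
n(O2) = 23.90 mol
n/ν for C4H8 = 5.217/1 = 5.217
n/ν for O2 = 23.90/6 = 3.983
Smallest n/ν is O2 → limiting reagent.
n(H2O) = (4/6) × 23.90 = 15.93 mol
mass = 15.93 × 18.02 = 287.1 g

287 g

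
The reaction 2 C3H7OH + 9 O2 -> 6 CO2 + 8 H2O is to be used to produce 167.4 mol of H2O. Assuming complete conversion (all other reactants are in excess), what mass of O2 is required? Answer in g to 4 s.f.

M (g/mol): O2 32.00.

6026 g

n(H2O) = 167.4 mol
n(O2) = (9/8) × 167.4 = 188.3 mol
mass = 188.3 × 32.00 = 6026 g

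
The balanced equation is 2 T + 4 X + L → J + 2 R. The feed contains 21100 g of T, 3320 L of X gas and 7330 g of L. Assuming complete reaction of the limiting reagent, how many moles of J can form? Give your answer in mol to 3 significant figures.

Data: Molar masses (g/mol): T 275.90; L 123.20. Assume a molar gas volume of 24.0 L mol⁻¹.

n(T) = 21100 / 275.90 = 76.48 mol
n(X) = 3320 / 24.0 = 138.3 mol
n(L) = 7330 / 123.20 = 59.50 mol
n/ν → T: 38.24, X: 34.58, L: 59.50; X is limiting.
n(J) = (1/4) × 138.3 = 34.58 mol

34.6 mol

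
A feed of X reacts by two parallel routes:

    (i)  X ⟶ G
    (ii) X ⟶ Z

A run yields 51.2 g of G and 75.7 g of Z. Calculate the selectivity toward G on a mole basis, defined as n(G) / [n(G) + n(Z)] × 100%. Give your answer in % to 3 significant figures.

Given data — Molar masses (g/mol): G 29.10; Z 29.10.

40.3 %

n(G) = 51.2 / 29.10 = 1.759 mol
n(Z) = 75.7 / 29.10 = 2.601 mol
selectivity = 1.759/(1.759+2.601) × 100 = 40.34 %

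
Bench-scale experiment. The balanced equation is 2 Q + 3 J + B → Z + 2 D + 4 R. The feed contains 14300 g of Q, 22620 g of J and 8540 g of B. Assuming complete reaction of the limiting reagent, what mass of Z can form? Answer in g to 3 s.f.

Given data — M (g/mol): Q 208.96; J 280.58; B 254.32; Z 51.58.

1390 g

n(Q) = 14300 / 208.96 = 68.43 mol
n(J) = 22620 / 280.58 = 80.62 mol
n(B) = 8540 / 254.32 = 33.58 mol
n/ν for Q = 68.43/2 = 34.22
n/ν for J = 80.62/3 = 26.87
n/ν for B = 33.58/1 = 33.58
Smallest n/ν is J → limiting reagent.
n(Z) = (1/3) × 80.62 = 26.87 mol
mass = 26.87 × 51.58 = 1386 g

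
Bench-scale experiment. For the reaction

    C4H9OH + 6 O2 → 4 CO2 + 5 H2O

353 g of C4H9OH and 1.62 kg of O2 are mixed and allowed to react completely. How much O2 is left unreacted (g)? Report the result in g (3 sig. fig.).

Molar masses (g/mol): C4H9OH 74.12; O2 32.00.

706 g

n(C4H9OH) = 353.0 / 74.12 = 4.763 mol
n(O2) = 1.620×1000 / 32.00 = 50.63 mol
n/ν for C4H9OH = 4.763/1 = 4.763
n/ν for O2 = 50.63/6 = 8.438
Smallest n/ν is C4H9OH → limiting reagent.
O2 consumed = (6/1) × 4.763 = 28.58 mol
O2 remaining = 50.63 − 28.58 = 22.05 mol
mass = 22.05 × 32.00 = 705.6 g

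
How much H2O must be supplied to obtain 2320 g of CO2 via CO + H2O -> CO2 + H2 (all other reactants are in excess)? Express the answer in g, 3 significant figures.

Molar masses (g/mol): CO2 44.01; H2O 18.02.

n(CO2) = 2320 / 44.01 = 52.72 mol
n(H2O) = (1/1) × 52.72 = 52.72 mol
mass = 52.72 × 18.02 = 950.0 g

950 g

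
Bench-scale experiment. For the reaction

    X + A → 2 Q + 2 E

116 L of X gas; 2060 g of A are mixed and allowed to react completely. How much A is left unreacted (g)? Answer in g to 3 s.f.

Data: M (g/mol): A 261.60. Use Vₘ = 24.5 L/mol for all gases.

821 g

n(X) = 116.0 / 24.5 = 4.735 mol
n(A) = 2060 / 261.60 = 7.875 mol
n/ν → X: 4.735, A: 7.875; X is limiting.
A consumed = (1/1) × 4.735 = 4.735 mol
A remaining = 7.875 − 4.735 = 3.140 mol
mass = 3.140 × 261.60 = 821.4 g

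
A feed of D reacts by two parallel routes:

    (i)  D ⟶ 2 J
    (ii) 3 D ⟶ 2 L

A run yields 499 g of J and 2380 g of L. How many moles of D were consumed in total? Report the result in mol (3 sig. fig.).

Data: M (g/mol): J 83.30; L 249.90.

17.3 mol

n(J) = 499 / 83.30 = 5.990 mol
n(L) = 2380 / 249.90 = 9.524 mol
n(D) via (i) = (1/2)×5.990 = 2.995 mol
n(D) via (ii) = (3/2)×9.524 = 14.29 mol
total n(D) = 2.995 + 14.29 = 17.29 mol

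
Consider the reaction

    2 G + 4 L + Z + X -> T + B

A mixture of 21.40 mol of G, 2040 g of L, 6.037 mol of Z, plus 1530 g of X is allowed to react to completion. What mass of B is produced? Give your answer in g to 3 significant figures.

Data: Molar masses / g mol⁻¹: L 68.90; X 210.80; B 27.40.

165 g

n(G) = 21.40 mol
n(L) = 2040 / 68.90 = 29.61 mol
n(Z) = 6.037 mol
n(X) = 1530 / 210.80 = 7.258 mol
n/ν → G: 10.70, L: 7.403, Z: 6.037, X: 7.258; Z is limiting.
n(B) = (1/1) × 6.037 = 6.037 mol
mass = 6.037 × 27.40 = 165.4 g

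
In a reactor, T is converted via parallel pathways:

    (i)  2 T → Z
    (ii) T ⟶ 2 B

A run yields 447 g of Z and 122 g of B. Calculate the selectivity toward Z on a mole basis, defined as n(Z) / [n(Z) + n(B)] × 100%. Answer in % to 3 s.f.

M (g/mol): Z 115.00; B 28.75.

47.8 %

n(Z) = 447 / 115.00 = 3.887 mol
n(B) = 122 / 28.75 = 4.243 mol
selectivity = 3.887/(3.887+4.243) × 100 = 47.81 %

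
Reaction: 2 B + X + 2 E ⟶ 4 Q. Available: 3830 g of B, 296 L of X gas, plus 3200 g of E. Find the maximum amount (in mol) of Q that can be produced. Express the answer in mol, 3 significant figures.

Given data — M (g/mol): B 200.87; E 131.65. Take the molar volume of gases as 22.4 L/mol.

n(B) = 3830 / 200.87 = 19.07 mol
n(X) = 296.0 / 22.4 = 13.21 mol
n(E) = 3200 / 131.65 = 24.31 mol
n/ν for B = 19.07/2 = 9.535
n/ν for X = 13.21/1 = 13.21
n/ν for E = 24.31/2 = 12.16
Smallest n/ν is B → limiting reagent.
n(Q) = (4/2) × 19.07 = 38.14 mol

38.1 mol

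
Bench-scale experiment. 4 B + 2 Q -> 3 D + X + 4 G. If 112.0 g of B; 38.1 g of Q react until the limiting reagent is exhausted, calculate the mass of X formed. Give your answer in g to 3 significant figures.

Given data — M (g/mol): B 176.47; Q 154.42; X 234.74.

29.0 g

n(B) = 112.0 / 176.47 = 0.6347 mol
n(Q) = 38.10 / 154.42 = 0.2467 mol
n/ν for B = 0.6347/4 = 0.1587
n/ν for Q = 0.2467/2 = 0.1234
Smallest n/ν is Q → limiting reagent.
n(X) = (1/2) × 0.2467 = 0.1234 mol
mass = 0.1234 × 234.74 = 28.97 g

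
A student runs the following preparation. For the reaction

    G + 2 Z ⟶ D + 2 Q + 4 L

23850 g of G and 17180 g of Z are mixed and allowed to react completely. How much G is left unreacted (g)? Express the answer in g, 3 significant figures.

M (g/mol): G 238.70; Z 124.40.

n(G) = 23850 / 238.70 = 99.92 mol
n(Z) = 17180 / 124.40 = 138.1 mol
n/ν for G = 99.92/1 = 99.92
n/ν for Z = 138.1/2 = 69.05
Smallest n/ν is Z → limiting reagent.
G consumed = (1/2) × 138.1 = 69.05 mol
G remaining = 99.92 − 69.05 = 30.87 mol
mass = 30.87 × 238.70 = 7369 g

7370 g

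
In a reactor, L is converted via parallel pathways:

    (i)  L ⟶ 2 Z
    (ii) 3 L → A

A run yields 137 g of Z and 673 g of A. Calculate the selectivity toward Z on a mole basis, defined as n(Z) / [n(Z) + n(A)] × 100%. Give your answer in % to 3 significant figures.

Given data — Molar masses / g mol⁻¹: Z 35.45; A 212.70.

55.0 %

n(Z) = 137 / 35.45 = 3.865 mol
n(A) = 673 / 212.70 = 3.164 mol
selectivity = 3.865/(3.865+3.164) × 100 = 54.99 %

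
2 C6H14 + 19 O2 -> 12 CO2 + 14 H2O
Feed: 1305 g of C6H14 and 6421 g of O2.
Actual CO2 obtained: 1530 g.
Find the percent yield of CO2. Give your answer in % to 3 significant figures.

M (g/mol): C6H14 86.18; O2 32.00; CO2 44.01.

n(C6H14) = 1305 / 86.18 = 15.14 mol
n(O2) = 6421 / 32.00 = 200.7 mol
n/ν → C6H14: 7.570, O2: 10.56; C6H14 is limiting.
theoretical n(CO2) = (12/2) × 15.14 = 90.84 mol → 3998 g
% yield = 1530 / 3998 × 100 = 38.27 %

38.3 %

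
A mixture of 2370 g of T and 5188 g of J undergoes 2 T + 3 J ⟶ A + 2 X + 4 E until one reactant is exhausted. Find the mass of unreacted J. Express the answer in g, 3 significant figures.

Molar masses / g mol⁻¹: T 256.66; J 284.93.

1240 g

n(T) = 2370 / 256.66 = 9.234 mol
n(J) = 5188 / 284.93 = 18.21 mol
n/ν for T = 9.234/2 = 4.617
n/ν for J = 18.21/3 = 6.070
Smallest n/ν is T → limiting reagent.
J consumed = (3/2) × 9.234 = 13.85 mol
J remaining = 18.21 − 13.85 = 4.360 mol
mass = 4.360 × 284.93 = 1242 g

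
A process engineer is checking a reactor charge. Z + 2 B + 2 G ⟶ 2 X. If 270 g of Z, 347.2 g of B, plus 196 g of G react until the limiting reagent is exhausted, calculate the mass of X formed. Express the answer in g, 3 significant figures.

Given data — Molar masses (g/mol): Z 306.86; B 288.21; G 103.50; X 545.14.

n(Z) = 270.0 / 306.86 = 0.8799 mol
n(B) = 347.2 / 288.21 = 1.205 mol
n(G) = 196.0 / 103.50 = 1.894 mol
n/ν for Z = 0.8799/1 = 0.8799
n/ν for B = 1.205/2 = 0.6025
n/ν for G = 1.894/2 = 0.9470
Smallest n/ν is B → limiting reagent.
n(X) = (2/2) × 1.205 = 1.205 mol
mass = 1.205 × 545.14 = 656.9 g

657 g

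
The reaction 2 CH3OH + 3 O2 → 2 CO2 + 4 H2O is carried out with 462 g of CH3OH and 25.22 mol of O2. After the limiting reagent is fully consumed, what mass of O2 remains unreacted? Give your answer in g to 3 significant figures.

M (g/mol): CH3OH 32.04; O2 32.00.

115 g

n(CH3OH) = 462.0 / 32.04 = 14.42 mol
n(O2) = 25.22 mol
n/ν for CH3OH = 14.42/2 = 7.210
n/ν for O2 = 25.22/3 = 8.407
Smallest n/ν is CH3OH → limiting reagent.
O2 consumed = (3/2) × 14.42 = 21.63 mol
O2 remaining = 25.22 − 21.63 = 3.590 mol
mass = 3.590 × 32.00 = 114.9 g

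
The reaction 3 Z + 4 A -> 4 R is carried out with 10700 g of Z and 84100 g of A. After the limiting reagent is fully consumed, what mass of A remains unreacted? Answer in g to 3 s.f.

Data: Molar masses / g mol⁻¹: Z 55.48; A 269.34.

14800 g

n(Z) = 10700 / 55.48 = 192.9 mol
n(A) = 84100 / 269.34 = 312.2 mol
n/ν for Z = 192.9/3 = 64.30
n/ν for A = 312.2/4 = 78.05
Smallest n/ν is Z → limiting reagent.
A consumed = (4/3) × 192.9 = 257.2 mol
A remaining = 312.2 − 257.2 = 55.00 mol
mass = 55.00 × 269.34 = 14810 g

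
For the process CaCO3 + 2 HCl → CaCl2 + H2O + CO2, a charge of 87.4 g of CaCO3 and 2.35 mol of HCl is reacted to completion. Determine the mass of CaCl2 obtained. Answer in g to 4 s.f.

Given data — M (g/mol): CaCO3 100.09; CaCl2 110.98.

n(CaCO3) = 87.40 / 100.09 = 0.8732 mol
n(HCl) = 2.350 mol
n/ν for CaCO3 = 0.8732/1 = 0.8732
n/ν for HCl = 2.350/2 = 1.175
Smallest n/ν is CaCO3 → limiting reagent.
n(CaCl2) = (1/1) × 0.8732 = 0.8732 mol
mass = 0.8732 × 110.98 = 96.91 g

96.91 g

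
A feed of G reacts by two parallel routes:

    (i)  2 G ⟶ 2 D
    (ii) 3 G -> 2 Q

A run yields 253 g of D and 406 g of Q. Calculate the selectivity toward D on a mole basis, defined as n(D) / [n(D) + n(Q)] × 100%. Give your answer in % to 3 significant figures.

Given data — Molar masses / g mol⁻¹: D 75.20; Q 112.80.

n(D) = 253 / 75.20 = 3.364 mol
n(Q) = 406 / 112.80 = 3.599 mol
selectivity = 3.364/(3.364+3.599) × 100 = 48.31 %

48.3 %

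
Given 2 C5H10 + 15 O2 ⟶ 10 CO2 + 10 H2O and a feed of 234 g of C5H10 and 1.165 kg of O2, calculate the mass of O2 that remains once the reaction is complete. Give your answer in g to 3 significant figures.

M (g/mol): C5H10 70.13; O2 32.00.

364 g

n(C5H10) = 234.0 / 70.13 = 3.337 mol
n(O2) = 1.165×1000 / 32.00 = 36.41 mol
n/ν for C5H10 = 3.337/2 = 1.669
n/ν for O2 = 36.41/15 = 2.427
Smallest n/ν is C5H10 → limiting reagent.
O2 consumed = (15/2) × 3.337 = 25.03 mol
O2 remaining = 36.41 − 25.03 = 11.38 mol
mass = 11.38 × 32.00 = 364.2 g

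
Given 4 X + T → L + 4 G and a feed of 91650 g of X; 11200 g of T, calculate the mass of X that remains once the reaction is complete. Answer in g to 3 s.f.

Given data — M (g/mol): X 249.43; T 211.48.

38800 g

n(X) = 91650 / 249.43 = 367.4 mol
n(T) = 11200 / 211.48 = 52.96 mol
n/ν → X: 91.85, T: 52.96; T is limiting.
X consumed = (4/1) × 52.96 = 211.8 mol
X remaining = 367.4 − 211.8 = 155.6 mol
mass = 155.6 × 249.43 = 38810 g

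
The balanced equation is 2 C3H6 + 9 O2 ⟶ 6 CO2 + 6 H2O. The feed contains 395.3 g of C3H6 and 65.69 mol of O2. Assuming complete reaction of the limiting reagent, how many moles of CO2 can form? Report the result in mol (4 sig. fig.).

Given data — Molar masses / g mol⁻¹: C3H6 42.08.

28.18 mol

n(C3H6) = 395.3 / 42.08 = 9.394 mol
n(O2) = 65.69 mol
n/ν for C3H6 = 9.394/2 = 4.697
n/ν for O2 = 65.69/9 = 7.299
Smallest n/ν is C3H6 → limiting reagent.
n(CO2) = (6/2) × 9.394 = 28.18 mol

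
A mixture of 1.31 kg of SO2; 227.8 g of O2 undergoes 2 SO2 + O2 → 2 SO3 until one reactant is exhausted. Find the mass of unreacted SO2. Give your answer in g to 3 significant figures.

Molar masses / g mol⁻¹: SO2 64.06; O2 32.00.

398 g

n(SO2) = 1.310×1000 / 64.06 = 20.45 mol
n(O2) = 227.8 / 32.00 = 7.119 mol
n/ν for SO2 = 20.45/2 = 10.23
n/ν for O2 = 7.119/1 = 7.119
Smallest n/ν is O2 → limiting reagent.
SO2 consumed = (2/1) × 7.119 = 14.24 mol
SO2 remaining = 20.45 − 14.24 = 6.210 mol
mass = 6.210 × 64.06 = 397.8 g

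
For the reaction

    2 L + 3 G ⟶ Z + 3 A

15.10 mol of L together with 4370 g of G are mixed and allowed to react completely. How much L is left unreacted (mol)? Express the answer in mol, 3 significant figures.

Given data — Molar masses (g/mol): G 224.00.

n(L) = 15.10 mol
n(G) = 4370 / 224.00 = 19.51 mol
n/ν for L = 15.10/2 = 7.550
n/ν for G = 19.51/3 = 6.503
Smallest n/ν is G → limiting reagent.
L consumed = (2/3) × 19.51 = 13.01 mol
L remaining = 15.10 − 13.01 = 2.090 mol

2.09 mol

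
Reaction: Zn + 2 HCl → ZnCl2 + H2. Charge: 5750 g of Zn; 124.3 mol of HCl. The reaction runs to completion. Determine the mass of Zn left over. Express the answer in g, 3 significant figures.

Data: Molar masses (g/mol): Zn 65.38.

n(Zn) = 5750 / 65.38 = 87.95 mol
n(HCl) = 124.3 mol
n/ν for Zn = 87.95/1 = 87.95
n/ν for HCl = 124.3/2 = 62.15
Smallest n/ν is HCl → limiting reagent.
Zn consumed = (1/2) × 124.3 = 62.15 mol
Zn remaining = 87.95 − 62.15 = 25.80 mol
mass = 25.80 × 65.38 = 1687 g

1690 g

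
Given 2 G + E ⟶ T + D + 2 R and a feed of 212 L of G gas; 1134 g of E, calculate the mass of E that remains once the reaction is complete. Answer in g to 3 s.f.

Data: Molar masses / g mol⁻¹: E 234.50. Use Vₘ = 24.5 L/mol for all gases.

n(G) = 212.0 / 24.5 = 8.653 mol
n(E) = 1134 / 234.50 = 4.836 mol
n/ν for G = 8.653/2 = 4.327
n/ν for E = 4.836/1 = 4.836
Smallest n/ν is G → limiting reagent.
E consumed = (1/2) × 8.653 = 4.327 mol
E remaining = 4.836 − 4.327 = 0.5090 mol
mass = 0.5090 × 234.50 = 119.4 g

119 g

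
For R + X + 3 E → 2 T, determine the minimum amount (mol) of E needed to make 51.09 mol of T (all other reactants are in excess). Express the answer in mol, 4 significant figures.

n(T) = 51.09 mol
n(E) = (3/2) × 51.09 = 76.64 mol

76.64 mol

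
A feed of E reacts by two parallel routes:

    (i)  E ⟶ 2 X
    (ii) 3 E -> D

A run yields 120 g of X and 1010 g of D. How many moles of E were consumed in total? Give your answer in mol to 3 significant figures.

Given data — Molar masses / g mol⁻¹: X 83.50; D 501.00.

n(X) = 120 / 83.50 = 1.437 mol
n(D) = 1010 / 501.00 = 2.016 mol
n(E) via (i) = (1/2)×1.437 = 0.7185 mol
n(E) via (ii) = (3/1)×2.016 = 6.048 mol
total n(E) = 0.7185 + 6.048 = 6.767 mol

6.77 mol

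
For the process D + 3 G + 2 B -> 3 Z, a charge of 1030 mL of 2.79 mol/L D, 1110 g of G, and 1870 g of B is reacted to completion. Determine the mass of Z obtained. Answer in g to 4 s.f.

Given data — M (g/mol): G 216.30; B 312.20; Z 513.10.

n(D) = 2.79 × 1030/1000 = 2.874 mol
n(G) = 1110 / 216.30 = 5.132 mol
n(B) = 1870 / 312.20 = 5.990 mol
n/ν for D = 2.874/1 = 2.874
n/ν for G = 5.132/3 = 1.711
n/ν for B = 5.990/2 = 2.995
Smallest n/ν is G → limiting reagent.
n(Z) = (3/3) × 5.132 = 5.132 mol
mass = 5.132 × 513.10 = 2633 g

2633 g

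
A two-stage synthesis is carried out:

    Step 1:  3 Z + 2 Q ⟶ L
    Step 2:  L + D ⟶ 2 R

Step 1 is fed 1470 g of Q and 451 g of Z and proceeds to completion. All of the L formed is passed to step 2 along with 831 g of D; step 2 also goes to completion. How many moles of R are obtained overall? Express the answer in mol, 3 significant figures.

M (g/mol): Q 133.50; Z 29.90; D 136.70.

Step 1:
n(Q) = 1470 / 133.50 = 11.01 mol
n(Z) = 451.0 / 29.90 = 15.08 mol
n/ν → Q: 5.505, Z: 5.027; Z is limiting.
n(L) produced = (1/3) × 15.08 = 5.027 mol
Step 2:
n(L) available = 5.027 mol
n(D) = 831.0 / 136.70 = 6.079 mol
n/ν → L: 5.027, D: 6.079; L is limiting.
n(R) = (2/1) × 5.027 = 10.05 mol

10.1 mol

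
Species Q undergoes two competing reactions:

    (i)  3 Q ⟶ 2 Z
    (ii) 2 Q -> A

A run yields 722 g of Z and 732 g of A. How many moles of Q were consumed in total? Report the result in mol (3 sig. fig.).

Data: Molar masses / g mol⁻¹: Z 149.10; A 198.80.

14.6 mol

n(Z) = 722 / 149.10 = 4.842 mol
n(A) = 732 / 198.80 = 3.682 mol
n(Q) via (i) = (3/2)×4.842 = 7.263 mol
n(Q) via (ii) = (2/1)×3.682 = 7.364 mol
total n(Q) = 7.263 + 7.364 = 14.63 mol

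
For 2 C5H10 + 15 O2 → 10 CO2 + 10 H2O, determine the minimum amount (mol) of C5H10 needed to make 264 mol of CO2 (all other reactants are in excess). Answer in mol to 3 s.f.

n(CO2) = 264.0 mol
n(C5H10) = (2/10) × 264.0 = 52.80 mol

52.8 mol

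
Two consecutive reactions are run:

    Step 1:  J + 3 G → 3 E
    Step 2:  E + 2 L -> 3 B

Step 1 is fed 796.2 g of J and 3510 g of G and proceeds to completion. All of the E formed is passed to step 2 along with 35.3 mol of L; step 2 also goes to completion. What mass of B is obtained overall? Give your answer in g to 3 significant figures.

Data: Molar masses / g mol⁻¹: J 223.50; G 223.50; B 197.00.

Step 1:
n(J) = 796.2 / 223.50 = 3.562 mol
n(G) = 3510 / 223.50 = 15.70 mol
n/ν for J = 3.562/1 = 3.562
n/ν for G = 15.70/3 = 5.233
Smallest n/ν is J → limiting reagent.
n(E) produced = (3/1) × 3.562 = 10.69 mol
Step 2:
n(E) available = 10.69 mol
n(L) = 35.30 mol
n/ν for E = 10.69/1 = 10.69
n/ν for L = 35.30/2 = 17.65
Smallest n/ν is E → limiting reagent.
n(B) = (3/1) × 10.69 = 32.07 mol
mass = 32.07 × 197.00 = 6318 g

6320 g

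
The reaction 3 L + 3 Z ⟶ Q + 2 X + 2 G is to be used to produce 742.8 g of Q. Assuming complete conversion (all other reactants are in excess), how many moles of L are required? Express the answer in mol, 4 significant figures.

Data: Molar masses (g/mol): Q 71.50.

31.17 mol

n(Q) = 742.8 / 71.50 = 10.39 mol
n(L) = (3/1) × 10.39 = 31.17 mol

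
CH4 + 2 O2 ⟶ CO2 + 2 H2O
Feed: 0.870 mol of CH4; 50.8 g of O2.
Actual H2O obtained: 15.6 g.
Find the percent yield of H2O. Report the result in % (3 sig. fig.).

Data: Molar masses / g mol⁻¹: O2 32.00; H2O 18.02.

n(CH4) = 0.8700 mol
n(O2) = 50.80 / 32.00 = 1.588 mol
n/ν for CH4 = 0.8700/1 = 0.8700
n/ν for O2 = 1.588/2 = 0.7940
Smallest n/ν is O2 → limiting reagent.
theoretical n(H2O) = (2/2) × 1.588 = 1.588 mol → 28.62 g
% yield = 15.6 / 28.62 × 100 = 54.51 %

54.5 %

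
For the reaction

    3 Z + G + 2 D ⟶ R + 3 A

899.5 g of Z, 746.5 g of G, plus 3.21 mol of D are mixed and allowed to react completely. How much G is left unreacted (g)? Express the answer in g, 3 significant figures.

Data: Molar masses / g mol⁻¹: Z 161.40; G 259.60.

330 g

n(Z) = 899.5 / 161.40 = 5.573 mol
n(G) = 746.5 / 259.60 = 2.876 mol
n(D) = 3.210 mol
n/ν → Z: 1.858, G: 2.876, D: 1.605; D is limiting.
G consumed = (1/2) × 3.210 = 1.605 mol
G remaining = 2.876 − 1.605 = 1.271 mol
mass = 1.271 × 259.60 = 330.0 g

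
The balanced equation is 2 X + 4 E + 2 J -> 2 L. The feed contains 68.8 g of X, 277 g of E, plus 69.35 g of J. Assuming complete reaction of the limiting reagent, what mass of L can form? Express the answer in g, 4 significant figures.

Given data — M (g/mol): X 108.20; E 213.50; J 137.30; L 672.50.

n(X) = 68.80 / 108.20 = 0.6359 mol
n(E) = 277.0 / 213.50 = 1.297 mol
n(J) = 69.35 / 137.30 = 0.5051 mol
n/ν for X = 0.6359/2 = 0.3180
n/ν for E = 1.297/4 = 0.3243
n/ν for J = 0.5051/2 = 0.2526
Smallest n/ν is J → limiting reagent.
n(L) = (2/2) × 0.5051 = 0.5051 mol
mass = 0.5051 × 672.50 = 339.7 g

339.7 g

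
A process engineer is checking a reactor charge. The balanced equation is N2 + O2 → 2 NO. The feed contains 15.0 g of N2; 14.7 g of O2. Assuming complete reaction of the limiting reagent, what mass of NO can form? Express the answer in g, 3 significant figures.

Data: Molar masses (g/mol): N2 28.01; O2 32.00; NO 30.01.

n(N2) = 15.00 / 28.01 = 0.5355 mol
n(O2) = 14.70 / 32.00 = 0.4594 mol
n/ν for N2 = 0.5355/1 = 0.5355
n/ν for O2 = 0.4594/1 = 0.4594
Smallest n/ν is O2 → limiting reagent.
n(NO) = (2/1) × 0.4594 = 0.9188 mol
mass = 0.9188 × 30.01 = 27.57 g

27.6 g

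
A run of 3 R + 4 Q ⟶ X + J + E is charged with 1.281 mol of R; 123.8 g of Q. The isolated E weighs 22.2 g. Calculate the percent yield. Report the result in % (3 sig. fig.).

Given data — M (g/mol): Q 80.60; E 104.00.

55.6 %

n(R) = 1.281 mol
n(Q) = 123.8 / 80.60 = 1.536 mol
n/ν → R: 0.4270, Q: 0.3840; Q is limiting.
theoretical n(E) = (1/4) × 1.536 = 0.3840 mol → 39.94 g
% yield = 22.2 / 39.94 × 100 = 55.58 %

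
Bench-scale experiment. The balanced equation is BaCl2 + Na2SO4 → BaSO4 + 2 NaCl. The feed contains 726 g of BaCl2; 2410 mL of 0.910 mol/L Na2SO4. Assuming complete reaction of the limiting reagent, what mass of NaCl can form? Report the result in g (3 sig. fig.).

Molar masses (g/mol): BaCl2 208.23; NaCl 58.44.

n(BaCl2) = 726.0 / 208.23 = 3.487 mol
n(Na2SO4) = 0.910 × 2410/1000 = 2.193 mol
n/ν for BaCl2 = 3.487/1 = 3.487
n/ν for Na2SO4 = 2.193/1 = 2.193
Smallest n/ν is Na2SO4 → limiting reagent.
n(NaCl) = (2/1) × 2.193 = 4.386 mol
mass = 4.386 × 58.44 = 256.3 g

256 g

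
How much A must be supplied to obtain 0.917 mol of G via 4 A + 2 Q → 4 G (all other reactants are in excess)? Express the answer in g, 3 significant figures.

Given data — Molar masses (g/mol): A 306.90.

281 g

n(G) = 0.9170 mol
n(A) = (4/4) × 0.9170 = 0.9170 mol
mass = 0.9170 × 306.90 = 281.4 g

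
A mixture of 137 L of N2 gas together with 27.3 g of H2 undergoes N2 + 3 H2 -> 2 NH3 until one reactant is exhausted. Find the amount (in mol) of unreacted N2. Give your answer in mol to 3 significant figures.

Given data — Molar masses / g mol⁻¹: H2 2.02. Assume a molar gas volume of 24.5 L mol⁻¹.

1.09 mol

n(N2) = 137.0 / 24.5 = 5.592 mol
n(H2) = 27.30 / 2.02 = 13.51 mol
n/ν for N2 = 5.592/1 = 5.592
n/ν for H2 = 13.51/3 = 4.503
Smallest n/ν is H2 → limiting reagent.
N2 consumed = (1/3) × 13.51 = 4.503 mol
N2 remaining = 5.592 − 4.503 = 1.089 mol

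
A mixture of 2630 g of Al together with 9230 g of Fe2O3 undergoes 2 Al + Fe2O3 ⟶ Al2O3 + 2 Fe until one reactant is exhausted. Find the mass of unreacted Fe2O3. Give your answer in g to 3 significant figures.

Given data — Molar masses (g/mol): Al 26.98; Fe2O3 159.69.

n(Al) = 2630 / 26.98 = 97.48 mol
n(Fe2O3) = 9230 / 159.69 = 57.80 mol
n/ν → Al: 48.74, Fe2O3: 57.80; Al is limiting.
Fe2O3 consumed = (1/2) × 97.48 = 48.74 mol
Fe2O3 remaining = 57.80 − 48.74 = 9.060 mol
mass = 9.060 × 159.69 = 1447 g

1450 g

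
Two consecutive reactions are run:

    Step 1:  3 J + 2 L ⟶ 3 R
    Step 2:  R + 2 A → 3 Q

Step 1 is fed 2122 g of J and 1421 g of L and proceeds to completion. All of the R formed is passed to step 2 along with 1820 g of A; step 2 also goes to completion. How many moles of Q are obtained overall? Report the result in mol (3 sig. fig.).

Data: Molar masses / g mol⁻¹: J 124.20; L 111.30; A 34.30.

Step 1:
n(J) = 2122 / 124.20 = 17.09 mol
n(L) = 1421 / 111.30 = 12.77 mol
n/ν → J: 5.697, L: 6.385; J is limiting.
n(R) produced = (3/3) × 17.09 = 17.09 mol
Step 2:
n(R) available = 17.09 mol
n(A) = 1820 / 34.30 = 53.06 mol
n/ν → R: 17.09, A: 26.53; R is limiting.
n(Q) = (3/1) × 17.09 = 51.27 mol

51.3 mol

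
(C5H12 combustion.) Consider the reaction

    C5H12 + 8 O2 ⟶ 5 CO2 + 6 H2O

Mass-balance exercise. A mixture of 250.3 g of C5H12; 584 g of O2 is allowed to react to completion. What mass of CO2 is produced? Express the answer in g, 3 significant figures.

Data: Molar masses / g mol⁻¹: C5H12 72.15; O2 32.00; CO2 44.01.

n(C5H12) = 250.3 / 72.15 = 3.469 mol
n(O2) = 584.0 / 32.00 = 18.25 mol
n/ν → C5H12: 3.469, O2: 2.281; O2 is limiting.
n(CO2) = (5/8) × 18.25 = 11.41 mol
mass = 11.41 × 44.01 = 502.2 g

502 g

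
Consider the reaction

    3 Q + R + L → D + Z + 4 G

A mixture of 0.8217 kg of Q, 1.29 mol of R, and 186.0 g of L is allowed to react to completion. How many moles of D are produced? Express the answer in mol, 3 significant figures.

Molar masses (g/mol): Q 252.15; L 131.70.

1.09 mol

n(Q) = 0.8217×1000 / 252.15 = 3.259 mol
n(R) = 1.290 mol
n(L) = 186.0 / 131.70 = 1.412 mol
n/ν for Q = 3.259/3 = 1.086
n/ν for R = 1.290/1 = 1.290
n/ν for L = 1.412/1 = 1.412
Smallest n/ν is Q → limiting reagent.
n(D) = (1/3) × 3.259 = 1.086 mol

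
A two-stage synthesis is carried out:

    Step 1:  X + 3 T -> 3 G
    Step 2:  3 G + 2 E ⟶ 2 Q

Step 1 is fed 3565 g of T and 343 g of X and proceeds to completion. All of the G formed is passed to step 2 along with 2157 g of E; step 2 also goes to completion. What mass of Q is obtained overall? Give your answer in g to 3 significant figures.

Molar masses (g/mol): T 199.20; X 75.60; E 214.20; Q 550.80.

Step 1:
n(T) = 3565 / 199.20 = 17.90 mol
n(X) = 343.0 / 75.60 = 4.537 mol
n/ν for T = 17.90/3 = 5.967
n/ν for X = 4.537/1 = 4.537
Smallest n/ν is X → limiting reagent.
n(G) produced = (3/1) × 4.537 = 13.61 mol
Step 2:
n(G) available = 13.61 mol
n(E) = 2157 / 214.20 = 10.07 mol
n/ν for G = 13.61/3 = 4.537
n/ν for E = 10.07/2 = 5.035
Smallest n/ν is G → limiting reagent.
n(Q) = (2/3) × 13.61 = 9.073 mol
mass = 9.073 × 550.80 = 4997 g

5000 g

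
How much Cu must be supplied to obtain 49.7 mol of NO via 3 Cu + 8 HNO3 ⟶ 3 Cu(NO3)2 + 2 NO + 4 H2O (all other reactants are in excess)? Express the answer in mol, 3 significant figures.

n(NO) = 49.70 mol
n(Cu) = (3/2) × 49.70 = 74.55 mol

74.6 mol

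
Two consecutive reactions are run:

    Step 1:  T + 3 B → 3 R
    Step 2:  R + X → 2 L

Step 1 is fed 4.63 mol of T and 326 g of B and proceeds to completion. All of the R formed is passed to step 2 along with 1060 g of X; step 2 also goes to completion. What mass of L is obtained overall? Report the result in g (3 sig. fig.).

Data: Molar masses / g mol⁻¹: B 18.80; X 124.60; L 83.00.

Step 1:
n(T) = 4.630 mol
n(B) = 326.0 / 18.80 = 17.34 mol
n/ν for T = 4.630/1 = 4.630
n/ν for B = 17.34/3 = 5.780
Smallest n/ν is T → limiting reagent.
n(R) produced = (3/1) × 4.630 = 13.89 mol
Step 2:
n(R) available = 13.89 mol
n(X) = 1060 / 124.60 = 8.507 mol
n/ν for R = 13.89/1 = 13.89
n/ν for X = 8.507/1 = 8.507
Smallest n/ν is X → limiting reagent.
n(L) = (2/1) × 8.507 = 17.01 mol
mass = 17.01 × 83.00 = 1412 g

1410 g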